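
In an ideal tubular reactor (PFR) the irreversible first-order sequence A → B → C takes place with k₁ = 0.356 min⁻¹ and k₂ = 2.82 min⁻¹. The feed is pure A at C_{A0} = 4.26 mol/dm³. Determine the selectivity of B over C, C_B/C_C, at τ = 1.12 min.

For first-order series with pure A initially, C_B(τ) = k₁C_{A0}/(k₂−k₁)·(e^(−k₁τ) − e^(−k₂τ)).
e^(−k₁τ) = e^(−0.356×1.12) = e^(−0.3987) = 0.6712; e^(−k₂τ) = e^(−3.158) = 0.04249.
C_B = 0.356×4.26/(2.82−0.356) × (0.6712−0.04249) = 0.6155×0.6287 = 0.3869 mol/dm³.
C_A = C_{A0}e^(−k₁τ) = 2.859 mol/dm³, so C_C = C_{A0}−C_A−C_B = 1.014 mol/dm³; C_B/C_C = 0.382.

0.382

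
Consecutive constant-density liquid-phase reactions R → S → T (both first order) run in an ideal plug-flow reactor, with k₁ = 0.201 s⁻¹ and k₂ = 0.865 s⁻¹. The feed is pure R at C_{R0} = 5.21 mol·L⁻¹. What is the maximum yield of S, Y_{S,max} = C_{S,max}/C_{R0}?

For a first-order series the maximum intermediate yield is C_{S,max}/C_{R0} = (k₁/k₂)^[k₂/(k₂−k₁)].
= (0.201/0.865)^(0.865/(0.865−0.201)) = (0.2324)^(1.303) = 0.1494.

0.149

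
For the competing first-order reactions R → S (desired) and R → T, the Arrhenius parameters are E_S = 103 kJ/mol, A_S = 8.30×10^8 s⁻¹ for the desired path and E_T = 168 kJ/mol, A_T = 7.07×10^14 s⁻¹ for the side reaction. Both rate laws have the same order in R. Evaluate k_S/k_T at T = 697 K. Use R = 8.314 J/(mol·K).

With equal orders, S_{S/T} = k_S/k_T = (A_S/A_T)·exp[(E_T−E_S)/(RT)].
(E_T−E_S)/(RT) = (168−103)×10³/(8.314×697) = 65000/5795 = 11.22.
k_S/k_T = (8.30×10^8/7.07×10^14)·exp(11.22) = 1.174×10^-6 × 74372 = 0.0873.

0.0873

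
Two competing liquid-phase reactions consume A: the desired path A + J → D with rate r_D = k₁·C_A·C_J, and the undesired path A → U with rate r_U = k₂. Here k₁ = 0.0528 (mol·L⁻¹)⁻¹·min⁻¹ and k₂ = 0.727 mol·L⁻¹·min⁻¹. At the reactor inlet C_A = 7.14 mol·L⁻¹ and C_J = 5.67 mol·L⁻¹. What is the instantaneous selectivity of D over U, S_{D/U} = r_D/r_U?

2.94

S_{D/U} = r_D/r_U = (k₁·C_A·C_J)/(k₂) = (k₁/k₂)·C_A·C_J.
= (0.0528×7.140×5.670) / (0.727) = 2.138/0.7270 = 2.94.
Since the desired path is higher order in A, keeping C_A high (PFR or concentrated feed) favours D.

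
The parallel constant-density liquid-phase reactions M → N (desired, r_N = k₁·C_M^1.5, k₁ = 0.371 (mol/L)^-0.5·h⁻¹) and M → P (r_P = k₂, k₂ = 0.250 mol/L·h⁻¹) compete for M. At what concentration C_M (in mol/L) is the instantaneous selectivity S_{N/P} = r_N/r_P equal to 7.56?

2.96 mol/L

S_{N/P} = (k₁/k₂)·C_M^1.5 ⇒ C_M = (S·k₂/k₁)^(1/1.5).
= (7.56×0.250/0.371)^(0.6667) = (5.094)^(0.6667) = 2.96 mol/L.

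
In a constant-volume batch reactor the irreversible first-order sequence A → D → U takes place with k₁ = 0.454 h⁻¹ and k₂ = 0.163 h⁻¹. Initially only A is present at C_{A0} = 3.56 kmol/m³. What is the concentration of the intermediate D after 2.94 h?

Solving the coupled first-order balances gives C_D(t) = [k₁/(k₂−k₁)]·C_{A0}·(e^(−k₁t) − e^(−k₂t)).
e^(−k₁t) = e^(−0.454×2.94) = e^(−1.335) = 0.2632; e^(−k₂t) = e^(−0.4792) = 0.6193.
C_D = 0.454×3.56/(0.163−0.454) × (0.2632−0.6193) = (-5.554)×(-0.3560) = 1.978 kmol/m³.

1.98 kmol/m³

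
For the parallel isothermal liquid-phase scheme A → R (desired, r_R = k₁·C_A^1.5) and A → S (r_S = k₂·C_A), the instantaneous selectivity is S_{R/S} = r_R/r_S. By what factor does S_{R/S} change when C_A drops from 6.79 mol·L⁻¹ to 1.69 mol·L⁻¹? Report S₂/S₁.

0.499

S_{R/S} = (k₁/k₂)·C_A^0.5, so S₂/S₁ = (C_{A,2}/C_{A,1})^0.5.
= (1.69/6.79)^0.5 = (0.2489)^0.5 = 0.499.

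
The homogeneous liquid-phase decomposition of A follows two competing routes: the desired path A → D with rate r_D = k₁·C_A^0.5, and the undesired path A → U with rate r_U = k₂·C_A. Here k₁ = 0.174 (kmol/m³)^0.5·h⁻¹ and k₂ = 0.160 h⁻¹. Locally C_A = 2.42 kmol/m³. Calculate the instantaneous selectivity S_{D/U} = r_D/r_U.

0.699

S_{D/U} = r_D/r_U = (k₁·C_A^0.5)/(k₂·C_A) = (k₁/k₂)·C_A^-0.5.
= (0.174×2.420^0.5) / (0.160×2.420) = 0.2707/0.3872 = 0.699.
The undesired path is higher order in A, so low C_A (CSTR or dilute feed) favours D.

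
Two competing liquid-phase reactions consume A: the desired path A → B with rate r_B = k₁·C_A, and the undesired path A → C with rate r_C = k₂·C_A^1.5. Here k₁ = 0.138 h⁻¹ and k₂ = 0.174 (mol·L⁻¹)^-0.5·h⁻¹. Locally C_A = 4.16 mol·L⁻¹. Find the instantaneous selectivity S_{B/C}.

0.389

S_{B/C} = r_B/r_C = (k₁·C_A)/(k₂·C_A^1.5) = (k₁/k₂)·C_A^-0.5.
= (0.138×4.160) / (0.174×4.160^1.5) = 0.5741/1.476 = 0.389.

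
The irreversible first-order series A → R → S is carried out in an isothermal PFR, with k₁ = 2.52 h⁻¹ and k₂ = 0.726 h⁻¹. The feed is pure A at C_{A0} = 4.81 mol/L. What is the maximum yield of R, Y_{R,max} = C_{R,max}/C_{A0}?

Evaluating C_R at τ_opt = ln(k₂/k₁)/(k₂−k₁) gives C_{R,max}/C_{A0} = (k₁/k₂)^[k₂/(k₂−k₁)].
= (2.52/0.726)^(0.726/(0.726−2.52)) = (3.471)^(-0.4047) = 0.6043.

0.604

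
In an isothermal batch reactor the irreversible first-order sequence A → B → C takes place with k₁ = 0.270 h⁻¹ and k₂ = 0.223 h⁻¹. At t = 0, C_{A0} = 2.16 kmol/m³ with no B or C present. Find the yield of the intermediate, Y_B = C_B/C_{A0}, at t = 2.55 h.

Solving the coupled first-order balances gives C_B(t) = [k₁/(k₂−k₁)]·C_{A0}·(e^(−k₁t) − e^(−k₂t)).
e^(−k₁t) = e^(−0.270×2.55) = e^(−0.6885) = 0.5023; e^(−k₂t) = e^(−0.5686) = 0.5663.
C_B = 0.270×2.16/(0.223−0.270) × (0.5023−0.5663) = (-12.41)×(-0.06396) = 0.7937 kmol/m³.
Y_B = C_B/C_{A0} = 0.7937/2.16 = 0.367.

0.367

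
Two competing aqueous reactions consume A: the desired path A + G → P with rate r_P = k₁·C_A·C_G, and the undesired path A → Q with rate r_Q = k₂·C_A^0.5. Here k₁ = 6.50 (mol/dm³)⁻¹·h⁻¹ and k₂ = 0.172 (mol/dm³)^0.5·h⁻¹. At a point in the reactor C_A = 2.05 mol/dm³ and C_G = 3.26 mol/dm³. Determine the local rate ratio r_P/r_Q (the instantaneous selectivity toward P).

176

S_{P/Q} = r_P/r_Q = (k₁·C_A·C_G)/(k₂·C_A^0.5) = (k₁/k₂)·C_A^0.5·C_G.
= (6.50×2.050×3.260) / (0.172×2.050^0.5) = 43.44/0.2463 = 176.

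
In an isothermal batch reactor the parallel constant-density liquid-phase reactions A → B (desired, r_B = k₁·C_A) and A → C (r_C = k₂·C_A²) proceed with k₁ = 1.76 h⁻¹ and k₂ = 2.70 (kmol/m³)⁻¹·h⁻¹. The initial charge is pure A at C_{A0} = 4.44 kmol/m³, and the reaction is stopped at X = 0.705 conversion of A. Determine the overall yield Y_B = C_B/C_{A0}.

C_A = C_{A0}(1−X) = 1.310 kmol/m³.
Along a PFR/batch, dC_B/dC_A = −r_B/(r_B+r_C) = −k₁/(k₁+k₂·C_A).
Integrating from C_{A0} to C_A: C_B = (1.76/2.70)·ln[(1.76+2.70·4.44)/(1.76+2.70·1.31)] = 0.6519·ln(13.75/5.296) = 0.6218 kmol/m³.
Y_B = C_B/C_{A0} = 0.6218/4.44 = 0.140.

0.140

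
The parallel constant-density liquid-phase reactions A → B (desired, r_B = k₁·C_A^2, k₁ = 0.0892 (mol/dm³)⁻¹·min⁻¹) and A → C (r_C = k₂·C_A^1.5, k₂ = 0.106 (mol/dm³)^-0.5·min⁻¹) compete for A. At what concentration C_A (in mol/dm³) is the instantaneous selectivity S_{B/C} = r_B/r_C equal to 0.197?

S_{B/C} = (k₁/k₂)·C_A^0.5 ⇒ C_A = (S·k₂/k₁)^(2).
= (0.197×0.106/0.0892)^(2) = (0.2341)^(2) = 0.0548 mol/dm³.

0.0548 mol/dm³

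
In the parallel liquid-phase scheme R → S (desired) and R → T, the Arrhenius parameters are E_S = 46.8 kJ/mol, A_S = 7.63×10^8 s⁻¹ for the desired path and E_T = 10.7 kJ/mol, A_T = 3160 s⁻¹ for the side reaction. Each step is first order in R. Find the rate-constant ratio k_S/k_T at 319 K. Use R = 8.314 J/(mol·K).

0.296

Since both paths have the same order in R, the concentration cancels and S_{S/T} = k_S/k_T = (A_S/A_T)·exp[(E_T−E_S)/(RT)].
(E_T−E_S)/(RT) = (10.7−46.8)×10³/(8.314×319) = -36100/2652 = -13.61.
k_S/k_T = (7.63×10^8/3160)·exp(-13.61) = 2.415×10^5 × 1.226×10^-6 = 0.296.
Since E_S > E_T, raising the temperature improves selectivity toward S.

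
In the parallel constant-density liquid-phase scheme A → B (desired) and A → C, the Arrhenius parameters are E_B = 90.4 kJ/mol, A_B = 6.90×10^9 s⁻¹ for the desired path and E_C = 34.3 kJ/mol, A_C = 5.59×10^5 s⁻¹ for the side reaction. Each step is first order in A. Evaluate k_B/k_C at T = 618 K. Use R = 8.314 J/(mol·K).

0.224

With equal orders, S_{B/C} = k_B/k_C = (A_B/A_C)·exp[(E_C−E_B)/(RT)].
(E_C−E_B)/(RT) = (34.3−90.4)×10³/(8.314×618) = -56100/5138 = -10.92.
k_B/k_C = (6.90×10^9/5.59×10^5)·exp(-10.92) = 12343 × 1.812×10^-5 = 0.224.
Since E_B > E_C, raising the temperature improves selectivity toward B.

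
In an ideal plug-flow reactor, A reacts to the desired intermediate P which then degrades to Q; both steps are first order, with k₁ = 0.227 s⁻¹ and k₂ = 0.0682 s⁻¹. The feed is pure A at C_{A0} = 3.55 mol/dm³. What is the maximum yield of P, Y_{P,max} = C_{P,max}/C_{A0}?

0.597

For a first-order series the maximum intermediate yield is C_{P,max}/C_{A0} = (k₁/k₂)^[k₂/(k₂−k₁)].
= (0.227/0.0682)^(0.0682/(0.0682−0.227)) = (3.328)^(-0.4295) = 0.5966.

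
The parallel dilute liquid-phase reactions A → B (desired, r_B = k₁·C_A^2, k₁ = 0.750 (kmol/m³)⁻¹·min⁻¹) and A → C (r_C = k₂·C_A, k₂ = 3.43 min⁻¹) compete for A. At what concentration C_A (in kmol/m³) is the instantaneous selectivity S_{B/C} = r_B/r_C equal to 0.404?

1.85 kmol/m³

S_{B/C} = (k₁/k₂)·C_A ⇒ C_A = S·k₂/k₁.
= 0.404×3.43/0.750 = 1.85 kmol/m³.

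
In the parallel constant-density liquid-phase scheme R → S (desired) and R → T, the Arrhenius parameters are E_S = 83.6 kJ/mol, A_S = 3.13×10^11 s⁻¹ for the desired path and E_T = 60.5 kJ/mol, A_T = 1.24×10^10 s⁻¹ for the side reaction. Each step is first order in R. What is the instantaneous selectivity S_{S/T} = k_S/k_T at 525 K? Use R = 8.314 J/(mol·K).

k_S/k_T = (A_S/A_T)·exp[−(E_S−E_T)/(RT)] = (A_S/A_T)·exp[(E_T−E_S)/(RT)].
(E_T−E_S)/(RT) = (60.5−83.6)×10³/(8.314×525) = -23100/4365 = -5.292.
k_S/k_T = (3.13×10^11/1.24×10^10)·exp(-5.292) = 25.24 × 0.005030 = 0.127.
Since E_S > E_T, raising the temperature improves selectivity toward S.

0.127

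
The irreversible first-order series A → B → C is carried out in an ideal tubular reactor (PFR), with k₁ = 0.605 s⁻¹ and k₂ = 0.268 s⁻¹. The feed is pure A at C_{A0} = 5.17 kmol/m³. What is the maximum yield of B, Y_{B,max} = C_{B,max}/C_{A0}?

For a first-order series the maximum intermediate yield is C_{B,max}/C_{A0} = (k₁/k₂)^[k₂/(k₂−k₁)].
= (0.605/0.268)^(0.268/(0.268−0.605)) = (2.257)^(-0.7953) = 0.5233.

0.523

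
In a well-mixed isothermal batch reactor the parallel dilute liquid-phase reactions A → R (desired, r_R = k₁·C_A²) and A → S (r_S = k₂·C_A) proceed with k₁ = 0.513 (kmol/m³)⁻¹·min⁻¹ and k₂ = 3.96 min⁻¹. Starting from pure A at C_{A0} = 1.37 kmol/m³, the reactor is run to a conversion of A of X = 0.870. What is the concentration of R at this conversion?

0.107 kmol/m³

C_A = C_{A0}(1−X) = 0.1781 kmol/m³.
Along a PFR/batch, dC_S/dC_A = −r_S/(r_R+r_S) = −k₂/(k₂+k₁·C_A).
Integrating from C_{A0} to C_A: C_S = (3.96/0.513)·ln[(3.96+0.513·1.37)/(3.96+0.513·0.178)] = 7.719·ln(4.663/4.051) = 1.085 kmol/m³.
Then C_R = (C_{A0}−C_A) − C_S = 1.192 − 1.085 = 0.1068 kmol/m³.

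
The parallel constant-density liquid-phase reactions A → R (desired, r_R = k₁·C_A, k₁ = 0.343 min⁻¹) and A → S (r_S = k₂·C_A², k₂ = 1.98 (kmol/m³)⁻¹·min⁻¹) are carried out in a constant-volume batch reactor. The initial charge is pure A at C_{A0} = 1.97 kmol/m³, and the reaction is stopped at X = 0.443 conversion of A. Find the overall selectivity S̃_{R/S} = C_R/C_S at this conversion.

C_A = C_{A0}(1−X) = 1.097 kmol/m³.
Along a PFR/batch, dC_R/dC_A = −r_R/(r_R+r_S) = −k₁/(k₁+k₂·C_A).
Integrating from C_{A0} to C_A: C_R = (0.343/1.98)·ln[(0.343+1.98·1.97)/(0.343+1.98·1.10)] = 0.1732·ln(4.244/2.516) = 0.09058 kmol/m³.
C_S = (C_{A0}−C_A)−C_R = 0.7821 kmol/m³; S̃_{R/S} = 0.09058/0.7821 = 0.116.

0.116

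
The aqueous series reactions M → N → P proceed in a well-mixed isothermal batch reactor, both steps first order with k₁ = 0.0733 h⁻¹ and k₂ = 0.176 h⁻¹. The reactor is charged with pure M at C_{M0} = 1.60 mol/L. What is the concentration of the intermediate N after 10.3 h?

Solving the coupled first-order balances gives C_N(t) = [k₁/(k₂−k₁)]·C_{M0}·(e^(−k₁t) − e^(−k₂t)).
e^(−k₁t) = e^(−0.0733×10.3) = e^(−0.7550) = 0.4700; e^(−k₂t) = e^(−1.813) = 0.1632.
C_N = 0.0733×1.60/(0.176−0.0733) × (0.4700−0.1632) = 1.142×0.3068 = 0.3504 mol/L.

0.350 mol/L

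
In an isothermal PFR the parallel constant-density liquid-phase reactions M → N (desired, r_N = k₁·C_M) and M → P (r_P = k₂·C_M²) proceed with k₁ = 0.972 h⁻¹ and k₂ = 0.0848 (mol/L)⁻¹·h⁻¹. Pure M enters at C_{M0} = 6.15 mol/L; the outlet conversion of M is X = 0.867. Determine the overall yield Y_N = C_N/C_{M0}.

0.672

C_M = C_{M0}(1−X) = 0.8180 mol/L.
Along a PFR/batch, dC_N/dC_M = −r_N/(r_N+r_P) = −k₁/(k₁+k₂·C_M).
Integrating from C_{M0} to C_M: C_N = (0.972/0.0848)·ln[(0.972+0.0848·6.15)/(0.972+0.0848·0.818)] = 11.46·ln(1.494/1.041) = 4.133 mol/L.
Y_N = C_N/C_{M0} = 4.133/6.15 = 0.672.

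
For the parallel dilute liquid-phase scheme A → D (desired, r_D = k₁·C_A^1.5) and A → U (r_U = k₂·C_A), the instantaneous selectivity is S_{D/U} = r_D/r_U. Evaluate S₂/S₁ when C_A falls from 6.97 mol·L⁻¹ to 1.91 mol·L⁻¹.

S_{D/U} = (k₁/k₂)·C_A^0.5, so S₂/S₁ = (C_{A,2}/C_{A,1})^0.5.
= (1.91/6.97)^0.5 = (0.2740)^0.5 = 0.523.

0.523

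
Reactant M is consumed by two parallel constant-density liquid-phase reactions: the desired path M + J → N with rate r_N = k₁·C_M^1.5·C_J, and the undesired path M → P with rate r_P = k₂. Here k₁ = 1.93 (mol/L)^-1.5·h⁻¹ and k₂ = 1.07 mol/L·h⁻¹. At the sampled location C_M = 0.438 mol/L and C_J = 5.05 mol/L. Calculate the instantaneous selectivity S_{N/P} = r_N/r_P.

S_{N/P} = r_N/r_P = (k₁·C_M^1.5·C_J)/(k₂) = (k₁/k₂)·C_M^1.5·C_J.
= (1.93×0.4380^1.5×5.050) / (1.07) = 2.825/1.070 = 2.64.

2.64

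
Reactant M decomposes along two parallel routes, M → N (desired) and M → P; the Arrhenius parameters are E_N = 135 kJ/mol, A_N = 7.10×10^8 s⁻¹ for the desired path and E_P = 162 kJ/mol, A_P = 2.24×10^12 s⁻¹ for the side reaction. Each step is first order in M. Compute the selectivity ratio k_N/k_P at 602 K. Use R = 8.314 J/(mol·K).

0.0698

Since both paths have the same order in M, the concentration cancels and S_{N/P} = k_N/k_P = (A_N/A_P)·exp[(E_P−E_N)/(RT)].
(E_P−E_N)/(RT) = (162−135)×10³/(8.314×602) = 27000/5005 = 5.395.
k_N/k_P = (7.10×10^8/2.24×10^12)·exp(5.395) = 3.170×10^-4 × 220.2 = 0.0698.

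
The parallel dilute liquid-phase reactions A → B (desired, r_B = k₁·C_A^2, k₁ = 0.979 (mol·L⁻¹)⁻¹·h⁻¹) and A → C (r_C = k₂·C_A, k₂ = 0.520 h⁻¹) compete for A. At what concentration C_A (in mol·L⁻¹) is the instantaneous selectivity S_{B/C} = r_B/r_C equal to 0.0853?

0.0453 mol·L⁻¹

S_{B/C} = (k₁/k₂)·C_A ⇒ C_A = S·k₂/k₁.
= 0.0853×0.520/0.979 = 0.0453 mol·L⁻¹.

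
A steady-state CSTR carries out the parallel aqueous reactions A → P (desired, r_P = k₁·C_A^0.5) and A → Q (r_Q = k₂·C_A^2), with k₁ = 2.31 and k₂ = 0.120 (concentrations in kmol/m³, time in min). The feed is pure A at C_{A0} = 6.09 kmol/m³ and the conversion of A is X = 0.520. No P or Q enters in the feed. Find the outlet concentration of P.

Exit C_A = C_{A0}(1−X) = 6.09×0.480 = 2.923 kmol/m³.
A CSTR operates uniformly at the exit composition, giving r_P = 3.949 and r_Q = 1.025 (each k·C_A^n at C_A = 2.923).
Fraction of consumed A going to P: r_P/(r_P+r_Q) = 0.7939.
C_P = 0.7939·C_{A0}·X = 0.7939×6.09×0.520 = 2.51 kmol/m³.

2.51 kmol/m³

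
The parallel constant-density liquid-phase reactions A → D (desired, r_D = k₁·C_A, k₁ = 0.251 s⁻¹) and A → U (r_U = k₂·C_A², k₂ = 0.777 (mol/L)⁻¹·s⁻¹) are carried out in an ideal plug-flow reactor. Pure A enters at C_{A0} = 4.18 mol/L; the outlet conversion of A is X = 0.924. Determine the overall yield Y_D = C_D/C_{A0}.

C_A = C_{A0}(1−X) = 0.3177 mol/L.
Along a PFR/batch, dC_D/dC_A = −r_D/(r_D+r_U) = −k₁/(k₁+k₂·C_A).
Integrating from C_{A0} to C_A: C_D = (0.251/0.777)·ln[(0.251+0.777·4.18)/(0.251+0.777·0.318)] = 0.3230·ln(3.499/0.4978) = 0.6299 mol/L.
Y_D = C_D/C_{A0} = 0.6299/4.18 = 0.151.

0.151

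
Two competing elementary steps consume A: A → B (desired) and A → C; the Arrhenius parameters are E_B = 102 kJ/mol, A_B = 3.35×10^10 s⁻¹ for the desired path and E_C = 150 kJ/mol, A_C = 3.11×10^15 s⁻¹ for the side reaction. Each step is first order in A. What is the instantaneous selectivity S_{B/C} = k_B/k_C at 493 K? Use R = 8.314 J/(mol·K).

1.31

Since both paths have the same order in A, the concentration cancels and S_{B/C} = k_B/k_C = (A_B/A_C)·exp[(E_C−E_B)/(RT)].
(E_C−E_B)/(RT) = (150−102)×10³/(8.314×493) = 48000/4099 = 11.71.
k_B/k_C = (3.35×10^10/3.11×10^15)·exp(11.71) = 1.077×10^-5 × 1.219×10^5 = 1.31.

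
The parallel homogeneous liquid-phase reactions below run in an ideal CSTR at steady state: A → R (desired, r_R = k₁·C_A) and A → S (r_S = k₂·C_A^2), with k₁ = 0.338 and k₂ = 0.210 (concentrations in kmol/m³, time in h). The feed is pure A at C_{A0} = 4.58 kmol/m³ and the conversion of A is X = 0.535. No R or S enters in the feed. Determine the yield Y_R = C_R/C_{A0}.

0.230

Exit C_A = C_{A0}(1−X) = 4.58×0.465 = 2.130 kmol/m³.
A CSTR operates uniformly at the exit composition, giving r_R = 0.7198 and r_S = 0.9525 (each k·C_A^n at C_A = 2.130).
Fraction of consumed A going to R: r_R/(r_R+r_S) = 0.4304.
C_R = 0.4304·C_{A0}·X = 0.4304×4.58×0.535 = 1.05 kmol/m³; Y_R = C_R/C_{A0} = 0.230.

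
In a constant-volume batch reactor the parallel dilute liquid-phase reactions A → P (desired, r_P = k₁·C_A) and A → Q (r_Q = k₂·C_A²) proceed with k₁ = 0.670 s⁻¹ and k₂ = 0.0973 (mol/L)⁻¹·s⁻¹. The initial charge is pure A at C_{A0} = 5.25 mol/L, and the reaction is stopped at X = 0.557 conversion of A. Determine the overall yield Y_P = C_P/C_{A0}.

0.362

C_A = C_{A0}(1−X) = 2.326 mol/L.
Along a PFR/batch, dC_P/dC_A = −r_P/(r_P+r_Q) = −k₁/(k₁+k₂·C_A).
Integrating from C_{A0} to C_A: C_P = (0.670/0.0973)·ln[(0.670+0.0973·5.25)/(0.670+0.0973·2.33)] = 6.886·ln(1.181/0.8963) = 1.898 mol/L.
Y_P = C_P/C_{A0} = 1.898/5.25 = 0.362.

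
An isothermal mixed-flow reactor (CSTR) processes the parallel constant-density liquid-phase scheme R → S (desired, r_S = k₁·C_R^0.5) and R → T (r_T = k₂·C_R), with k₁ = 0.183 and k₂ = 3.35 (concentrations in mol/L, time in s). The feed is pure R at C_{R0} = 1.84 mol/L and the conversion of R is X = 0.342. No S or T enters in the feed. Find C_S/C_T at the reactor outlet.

0.0496

Exit C_R = C_{R0}(1−X) = 1.84×0.658 = 1.211 mol/L.
A CSTR operates uniformly at the exit composition, giving r_S = 0.2014 and r_T = 4.056 (each k·C_R^n at C_R = 1.211).
Overall selectivity = C_S/C_T = r_Sτ/(r_Tτ) = r_S/r_T = 0.0496.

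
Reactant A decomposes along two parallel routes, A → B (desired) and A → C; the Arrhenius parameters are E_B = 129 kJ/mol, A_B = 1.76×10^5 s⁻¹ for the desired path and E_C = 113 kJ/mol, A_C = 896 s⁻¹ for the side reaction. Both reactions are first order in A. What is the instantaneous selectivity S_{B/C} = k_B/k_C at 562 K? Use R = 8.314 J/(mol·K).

Since both paths have the same order in A, the concentration cancels and S_{B/C} = k_B/k_C = (A_B/A_C)·exp[(E_C−E_B)/(RT)].
(E_C−E_B)/(RT) = (113−129)×10³/(8.314×562) = -16000/4672 = -3.424.
k_B/k_C = (1.76×10^5/896)·exp(-3.424) = 196.4 × 0.03257 = 6.40.

6.40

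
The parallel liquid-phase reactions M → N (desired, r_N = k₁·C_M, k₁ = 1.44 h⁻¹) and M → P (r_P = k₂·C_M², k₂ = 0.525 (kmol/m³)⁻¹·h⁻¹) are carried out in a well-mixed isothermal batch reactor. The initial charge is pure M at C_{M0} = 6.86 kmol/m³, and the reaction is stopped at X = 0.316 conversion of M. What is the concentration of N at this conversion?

C_M = C_{M0}(1−X) = 4.692 kmol/m³.
Along a PFR/batch, dC_N/dC_M = −r_N/(r_N+r_P) = −k₁/(k₁+k₂·C_M).
Integrating from C_{M0} to C_M: C_N = (1.44/0.525)·ln[(1.44+0.525·6.86)/(1.44+0.525·4.69)] = 2.743·ln(5.042/3.903) = 0.7018 kmol/m³.

0.702 kmol/m³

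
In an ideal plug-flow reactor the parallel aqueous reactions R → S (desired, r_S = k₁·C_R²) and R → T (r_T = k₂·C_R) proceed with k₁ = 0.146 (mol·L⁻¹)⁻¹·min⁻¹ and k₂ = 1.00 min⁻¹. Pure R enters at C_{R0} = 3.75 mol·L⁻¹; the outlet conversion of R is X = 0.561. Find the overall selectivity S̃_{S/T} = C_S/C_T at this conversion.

C_R = C_{R0}(1−X) = 1.646 mol·L⁻¹.
Along a PFR/batch, dC_T/dC_R = −r_T/(r_S+r_T) = −k₂/(k₂+k₁·C_R).
Integrating from C_{R0} to C_R: C_T = (1.00/0.146)·ln[(1.00+0.146·3.75)/(1.00+0.146·1.65)] = 6.849·ln(1.547/1.240) = 1.515 mol·L⁻¹.
Then C_S = (C_{R0}−C_R) − C_T = 2.104 − 1.515 = 0.5884 mol·L⁻¹.
S̃_{S/T} = C_S/C_T = 0.5884/1.515 = 0.388.

0.388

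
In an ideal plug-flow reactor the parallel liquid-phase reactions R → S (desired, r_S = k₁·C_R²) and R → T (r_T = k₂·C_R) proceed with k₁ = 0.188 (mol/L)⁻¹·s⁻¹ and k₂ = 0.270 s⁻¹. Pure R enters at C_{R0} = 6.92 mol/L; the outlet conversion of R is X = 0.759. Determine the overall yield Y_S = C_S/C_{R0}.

C_R = C_{R0}(1−X) = 1.668 mol/L.
Along a PFR/batch, dC_T/dC_R = −r_T/(r_S+r_T) = −k₂/(k₂+k₁·C_R).
Integrating from C_{R0} to C_R: C_T = (0.270/0.188)·ln[(0.270+0.188·6.92)/(0.270+0.188·1.67)] = 1.436·ln(1.571/0.5835) = 1.422 mol/L.
Then C_S = (C_{R0}−C_R) − C_T = 5.252 − 1.422 = 3.830 mol/L.
Y_S = C_S/C_{R0} = 3.830/6.92 = 0.553.

0.553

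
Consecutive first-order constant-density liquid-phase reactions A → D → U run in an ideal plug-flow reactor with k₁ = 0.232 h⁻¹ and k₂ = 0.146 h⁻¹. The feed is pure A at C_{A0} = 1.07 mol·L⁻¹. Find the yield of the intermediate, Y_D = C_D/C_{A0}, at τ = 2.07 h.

The intermediate concentration in a first-order A→B→C sequence is C_D = k₁C_{A0}(e^(−k₁τ) − e^(−k₂τ))/(k₂−k₁).
e^(−k₁τ) = e^(−0.232×2.07) = e^(−0.4802) = 0.6186; e^(−k₂τ) = e^(−0.3022) = 0.7392.
C_D = 0.232×1.07/(0.146−0.232) × (0.6186−0.7392) = (-2.887)×(-0.1205) = 0.3479 mol·L⁻¹.
Y_D = C_D/C_{A0} = 0.3479/1.07 = 0.325.

0.325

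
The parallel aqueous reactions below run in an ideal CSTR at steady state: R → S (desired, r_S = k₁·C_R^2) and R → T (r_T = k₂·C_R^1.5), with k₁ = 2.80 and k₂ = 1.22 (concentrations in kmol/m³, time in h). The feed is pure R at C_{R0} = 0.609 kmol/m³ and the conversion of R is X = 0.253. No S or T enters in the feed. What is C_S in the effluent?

0.0936 kmol/m³

Exit C_R = C_{R0}(1−X) = 0.609×0.747 = 0.4549 kmol/m³.
A CSTR operates uniformly at the exit composition, giving r_S = 0.5795 and r_T = 0.3743 (each k·C_R^n at C_R = 0.4549).
Fraction of consumed R going to S: r_S/(r_S+r_T) = 0.6075.
C_S = 0.6075·C_{R0}·X = 0.6075×0.609×0.253 = 0.0936 kmol/m³.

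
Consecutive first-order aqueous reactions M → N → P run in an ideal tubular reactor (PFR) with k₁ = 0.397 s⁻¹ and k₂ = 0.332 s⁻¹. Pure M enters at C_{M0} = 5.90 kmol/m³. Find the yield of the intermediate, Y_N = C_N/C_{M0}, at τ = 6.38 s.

0.249

Solving the coupled first-order balances gives C_N(τ) = [k₁/(k₂−k₁)]·C_{M0}·(e^(−k₁τ) − e^(−k₂τ)).
e^(−k₁τ) = e^(−0.397×6.38) = e^(−2.533) = 0.07943; e^(−k₂τ) = e^(−2.118) = 0.1203.
C_N = 0.397×5.90/(0.332−0.397) × (0.07943−0.1203) = (-36.04)×(-0.04082) = 1.471 kmol/m³.
Y_N = C_N/C_{M0} = 1.471/5.90 = 0.249.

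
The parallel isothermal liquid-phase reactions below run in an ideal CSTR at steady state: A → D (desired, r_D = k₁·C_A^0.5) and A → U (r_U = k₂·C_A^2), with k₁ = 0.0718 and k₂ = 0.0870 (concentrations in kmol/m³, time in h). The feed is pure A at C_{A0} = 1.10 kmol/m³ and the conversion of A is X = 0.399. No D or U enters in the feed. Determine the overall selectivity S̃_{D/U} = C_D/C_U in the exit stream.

Exit C_A = C_{A0}(1−X) = 1.10×0.601 = 0.6611 kmol/m³.
Rates in a CSTR are evaluated at the outlet concentration: r_D = 0.0718×0.6611^0.5 = 0.05838, r_U = 0.0870×0.6611^2 = 0.03802.
Overall selectivity = C_D/C_U = r_Dτ/(r_Uτ) = r_D/r_U = 1.54.

1.54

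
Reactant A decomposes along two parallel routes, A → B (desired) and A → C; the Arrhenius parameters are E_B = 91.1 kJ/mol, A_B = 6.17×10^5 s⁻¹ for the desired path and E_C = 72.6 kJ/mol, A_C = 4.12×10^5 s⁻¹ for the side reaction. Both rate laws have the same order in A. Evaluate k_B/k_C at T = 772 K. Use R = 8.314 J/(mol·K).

k_B/k_C = (A_B/A_C)·exp[−(E_B−E_C)/(RT)] = (A_B/A_C)·exp[(E_C−E_B)/(RT)].
(E_C−E_B)/(RT) = (72.6−91.1)×10³/(8.314×772) = -18500/6418 = -2.882.
k_B/k_C = (6.17×10^5/4.12×10^5)·exp(-2.882) = 1.498 × 0.05600 = 0.0839.

0.0839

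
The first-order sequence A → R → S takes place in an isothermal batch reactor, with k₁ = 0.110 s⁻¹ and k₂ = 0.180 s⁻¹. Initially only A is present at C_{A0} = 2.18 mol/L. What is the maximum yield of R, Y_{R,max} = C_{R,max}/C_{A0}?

0.282

Evaluating C_R at t_opt = ln(k₂/k₁)/(k₂−k₁) gives C_{R,max}/C_{A0} = (k₁/k₂)^[k₂/(k₂−k₁)].
= (0.110/0.180)^(0.180/(0.180−0.110)) = (0.6111)^(2.571) = 0.2819.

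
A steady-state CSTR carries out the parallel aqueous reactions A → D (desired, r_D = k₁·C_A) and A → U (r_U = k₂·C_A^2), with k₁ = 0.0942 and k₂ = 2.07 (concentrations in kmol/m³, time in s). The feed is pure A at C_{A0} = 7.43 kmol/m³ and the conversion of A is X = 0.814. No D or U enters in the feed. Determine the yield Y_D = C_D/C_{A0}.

Exit C_A = C_{A0}(1−X) = 7.43×0.186 = 1.382 kmol/m³.
A CSTR operates uniformly at the exit composition, giving r_D = 0.1302 and r_U = 3.953 (each k·C_A^n at C_A = 1.382).
Fraction of consumed A going to D: r_D/(r_D+r_U) = 0.03188.
C_D = 0.03188·C_{A0}·X = 0.03188×7.43×0.814 = 0.193 kmol/m³; Y_D = C_D/C_{A0} = 0.0259.

0.0259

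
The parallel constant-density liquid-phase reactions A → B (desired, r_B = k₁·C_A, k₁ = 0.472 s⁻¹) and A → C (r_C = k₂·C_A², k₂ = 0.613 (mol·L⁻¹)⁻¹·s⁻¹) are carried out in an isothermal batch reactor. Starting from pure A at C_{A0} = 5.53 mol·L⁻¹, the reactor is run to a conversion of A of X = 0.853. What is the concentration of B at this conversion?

C_A = C_{A0}(1−X) = 0.8129 mol·L⁻¹.
Along a PFR/batch, dC_B/dC_A = −r_B/(r_B+r_C) = −k₁/(k₁+k₂·C_A).
Integrating from C_{A0} to C_A: C_B = (0.472/0.613)·ln[(0.472+0.613·5.53)/(0.472+0.613·0.813)] = 0.7700·ln(3.862/0.9703) = 1.064 mol·L⁻¹.

1.06 mol·L⁻¹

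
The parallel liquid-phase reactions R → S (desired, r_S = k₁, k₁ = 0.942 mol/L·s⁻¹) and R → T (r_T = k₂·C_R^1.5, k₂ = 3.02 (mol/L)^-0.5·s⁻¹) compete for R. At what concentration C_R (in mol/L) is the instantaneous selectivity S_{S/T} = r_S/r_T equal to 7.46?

0.120 mol/L

S_{S/T} = (k₁/k₂)·C_R^-1.5 ⇒ C_R = (S·k₂/k₁)^(1/(-1.5)).
= (7.46×3.02/0.942)^(-0.6667) = (23.92)^(-0.6667) = 0.120 mol/L.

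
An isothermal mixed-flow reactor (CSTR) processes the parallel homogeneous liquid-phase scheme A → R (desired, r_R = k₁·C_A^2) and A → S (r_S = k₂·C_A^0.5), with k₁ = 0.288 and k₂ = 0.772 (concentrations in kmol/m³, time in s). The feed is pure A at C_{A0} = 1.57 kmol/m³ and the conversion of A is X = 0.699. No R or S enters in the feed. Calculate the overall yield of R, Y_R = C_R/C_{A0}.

0.0756

Exit C_A = C_{A0}(1−X) = 1.57×0.301 = 0.4726 kmol/m³.
Rates in a CSTR are evaluated at the outlet concentration: r_R = 0.288×0.4726^2 = 0.06432, r_S = 0.772×0.4726^0.5 = 0.5307.
Fraction of consumed A going to R: r_R/(r_R+r_S) = 0.1081.
C_R = 0.1081·C_{A0}·X = 0.1081×1.57×0.699 = 0.119 kmol/m³; Y_R = C_R/C_{A0} = 0.0756.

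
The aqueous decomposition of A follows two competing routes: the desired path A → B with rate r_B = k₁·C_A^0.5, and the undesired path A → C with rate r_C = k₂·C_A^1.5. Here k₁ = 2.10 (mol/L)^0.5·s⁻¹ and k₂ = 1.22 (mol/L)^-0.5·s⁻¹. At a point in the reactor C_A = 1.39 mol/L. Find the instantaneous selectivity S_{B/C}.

1.24

S_{B/C} = r_B/r_C = (k₁·C_A^0.5)/(k₂·C_A^1.5) = (k₁/k₂)·C_A⁻¹.
= (2.10×1.390^0.5) / (1.22×1.390^1.5) = 2.476/1.999 = 1.24.
The undesired path is higher order in A, so low C_A (CSTR or dilute feed) favours B.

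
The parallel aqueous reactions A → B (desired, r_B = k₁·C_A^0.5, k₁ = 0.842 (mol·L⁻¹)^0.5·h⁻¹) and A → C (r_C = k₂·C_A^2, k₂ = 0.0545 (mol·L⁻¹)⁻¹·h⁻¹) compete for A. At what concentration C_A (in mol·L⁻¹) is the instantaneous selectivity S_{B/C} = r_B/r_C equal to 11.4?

1.22 mol·L⁻¹

S_{B/C} = (k₁/k₂)·C_A^-1.5 ⇒ C_A = (S·k₂/k₁)^(1/(-1.5)).
= (11.4×0.0545/0.842)^(-0.6667) = (0.7379)^(-0.6667) = 1.22 mol·L⁻¹.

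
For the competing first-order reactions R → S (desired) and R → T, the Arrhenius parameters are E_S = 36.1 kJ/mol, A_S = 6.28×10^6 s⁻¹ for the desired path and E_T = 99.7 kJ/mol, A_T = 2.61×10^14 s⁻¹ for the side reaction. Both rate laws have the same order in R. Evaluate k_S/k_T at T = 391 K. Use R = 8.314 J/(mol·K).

7.55

With equal orders, S_{S/T} = k_S/k_T = (A_S/A_T)·exp[(E_T−E_S)/(RT)].
(E_T−E_S)/(RT) = (99.7−36.1)×10³/(8.314×391) = 63600/3251 = 19.56.
k_S/k_T = (6.28×10^6/2.61×10^14)·exp(19.56) = 2.406×10^-8 × 3.139×10^8 = 7.55.
Since E_S < E_T, lowering the temperature improves selectivity toward S.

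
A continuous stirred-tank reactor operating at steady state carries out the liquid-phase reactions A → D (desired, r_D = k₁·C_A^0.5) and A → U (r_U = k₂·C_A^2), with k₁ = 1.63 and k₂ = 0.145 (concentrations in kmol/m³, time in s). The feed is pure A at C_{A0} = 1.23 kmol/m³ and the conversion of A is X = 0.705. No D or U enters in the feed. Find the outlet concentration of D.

0.851 kmol/m³

Exit C_A = C_{A0}(1−X) = 1.23×0.295 = 0.3629 kmol/m³.
In a CSTR the entire volume is at exit conditions, so r_D = 1.63×0.3629^0.5 = 0.9819 and r_U = 0.145×0.3629^2 = 0.01909.
Fraction of consumed A going to D: r_D/(r_D+r_U) = 0.9809.
C_D = 0.9809·C_{A0}·X = 0.9809×1.23×0.705 = 0.851 kmol/m³.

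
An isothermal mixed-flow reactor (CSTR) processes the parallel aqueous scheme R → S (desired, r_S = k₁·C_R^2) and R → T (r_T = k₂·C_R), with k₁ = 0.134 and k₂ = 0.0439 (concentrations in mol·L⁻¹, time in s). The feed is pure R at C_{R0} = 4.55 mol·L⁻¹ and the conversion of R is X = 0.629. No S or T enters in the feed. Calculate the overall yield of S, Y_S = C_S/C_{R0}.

0.527

Exit C_R = C_{R0}(1−X) = 4.55×0.371 = 1.688 mol·L⁻¹.
A CSTR operates uniformly at the exit composition, giving r_S = 0.3818 and r_T = 0.07411 (each k·C_R^n at C_R = 1.688).
Fraction of consumed R going to S: r_S/(r_S+r_T) = 0.8375.
C_S = 0.8375·C_{R0}·X = 0.8375×4.55×0.629 = 2.40 mol·L⁻¹; Y_S = C_S/C_{R0} = 0.527.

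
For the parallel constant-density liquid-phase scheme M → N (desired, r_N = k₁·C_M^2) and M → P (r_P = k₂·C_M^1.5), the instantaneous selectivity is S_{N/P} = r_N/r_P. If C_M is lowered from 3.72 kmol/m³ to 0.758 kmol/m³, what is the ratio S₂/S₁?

S_{N/P} = (k₁/k₂)·C_M^0.5, so S₂/S₁ = (C_{M,2}/C_{M,1})^0.5.
= (0.758/3.72)^0.5 = (0.2038)^0.5 = 0.451.

0.451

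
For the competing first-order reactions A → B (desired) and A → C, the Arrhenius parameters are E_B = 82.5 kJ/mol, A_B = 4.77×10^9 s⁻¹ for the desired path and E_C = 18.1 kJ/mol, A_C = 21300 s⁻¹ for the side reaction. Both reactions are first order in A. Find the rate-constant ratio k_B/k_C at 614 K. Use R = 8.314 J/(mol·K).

0.743

Since both paths have the same order in A, the concentration cancels and S_{B/C} = k_B/k_C = (A_B/A_C)·exp[(E_C−E_B)/(RT)].
(E_C−E_B)/(RT) = (18.1−82.5)×10³/(8.314×614) = -64400/5105 = -12.62.
k_B/k_C = (4.77×10^9/21300)·exp(-12.62) = 2.239×10^5 × 3.320×10^-6 = 0.743.
Since E_B > E_C, raising the temperature improves selectivity toward B.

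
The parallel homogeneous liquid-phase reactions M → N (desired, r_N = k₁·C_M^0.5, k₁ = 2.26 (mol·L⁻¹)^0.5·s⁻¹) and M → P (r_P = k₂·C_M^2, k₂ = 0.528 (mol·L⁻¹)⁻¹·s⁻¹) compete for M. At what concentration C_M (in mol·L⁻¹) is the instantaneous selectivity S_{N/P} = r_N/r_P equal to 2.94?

1.28 mol·L⁻¹

S_{N/P} = (k₁/k₂)·C_M^-1.5 ⇒ C_M = (S·k₂/k₁)^(1/(-1.5)).
= (2.94×0.528/2.26)^(-0.6667) = (0.6869)^(-0.6667) = 1.28 mol·L⁻¹.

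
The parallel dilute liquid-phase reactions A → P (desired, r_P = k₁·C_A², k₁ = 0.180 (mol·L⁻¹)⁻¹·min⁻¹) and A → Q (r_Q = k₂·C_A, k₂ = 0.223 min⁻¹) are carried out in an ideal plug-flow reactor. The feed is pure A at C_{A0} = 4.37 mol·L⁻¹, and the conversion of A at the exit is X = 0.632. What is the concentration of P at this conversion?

1.92 mol·L⁻¹

C_A = C_{A0}(1−X) = 1.608 mol·L⁻¹.
Along a PFR/batch, dC_Q/dC_A = −r_Q/(r_P+r_Q) = −k₂/(k₂+k₁·C_A).
Integrating from C_{A0} to C_A: C_Q = (0.223/0.180)·ln[(0.223+0.180·4.37)/(0.223+0.180·1.61)] = 1.239·ln(1.010/0.5125) = 0.8401 mol·L⁻¹.
Then C_P = (C_{A0}−C_A) − C_Q = 2.762 − 0.8401 = 1.922 mol·L⁻¹.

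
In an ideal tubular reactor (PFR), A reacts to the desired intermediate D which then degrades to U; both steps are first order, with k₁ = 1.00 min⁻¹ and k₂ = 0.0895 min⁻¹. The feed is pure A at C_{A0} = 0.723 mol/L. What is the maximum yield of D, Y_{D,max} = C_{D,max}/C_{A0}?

At the optimum, C_{D,max}/C_{A0} = (k₁/k₂)^[k₂/(k₂−k₁)].
= (1.00/0.0895)^(0.0895/(0.0895−1.00)) = (11.17)^(-0.09830) = 0.7888.

0.789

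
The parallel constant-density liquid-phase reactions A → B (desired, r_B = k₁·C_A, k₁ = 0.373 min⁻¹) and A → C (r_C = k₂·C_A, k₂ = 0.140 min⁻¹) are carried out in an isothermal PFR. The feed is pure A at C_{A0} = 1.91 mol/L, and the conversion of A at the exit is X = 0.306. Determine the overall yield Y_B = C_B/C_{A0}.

0.222

C_A = C_{A0}(1−X) = 1.326 mol/L.
Both paths are first order in A, so the instantaneous fraction to B is constant: dC_B/d(−C_A) = k₁/(k₁+k₂) = 0.7271.
C_B = 0.7271·(C_{A0}−C_A) = 0.7271×0.5845 = 0.425 mol/L.
Y_B = C_B/C_{A0} = 0.4250/1.91 = 0.222.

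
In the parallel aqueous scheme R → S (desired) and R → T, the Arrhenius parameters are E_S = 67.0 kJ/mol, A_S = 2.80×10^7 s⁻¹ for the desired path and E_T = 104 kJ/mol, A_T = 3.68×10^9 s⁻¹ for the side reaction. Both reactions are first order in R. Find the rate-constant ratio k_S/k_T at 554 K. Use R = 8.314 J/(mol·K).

23.4

k_S/k_T = (A_S/A_T)·exp[−(E_S−E_T)/(RT)] = (A_S/A_T)·exp[(E_T−E_S)/(RT)].
(E_T−E_S)/(RT) = (104−67.0)×10³/(8.314×554) = 37000/4606 = 8.033.
k_S/k_T = (2.80×10^7/3.68×10^9)·exp(8.033) = 0.007609 × 3081 = 23.4.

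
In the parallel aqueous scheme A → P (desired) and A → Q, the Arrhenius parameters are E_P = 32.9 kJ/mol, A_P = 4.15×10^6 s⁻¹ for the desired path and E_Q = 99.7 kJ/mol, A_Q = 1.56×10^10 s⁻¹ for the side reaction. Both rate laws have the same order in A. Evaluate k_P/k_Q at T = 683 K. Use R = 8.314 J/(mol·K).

34.2

k_P/k_Q = (A_P/A_Q)·exp[−(E_P−E_Q)/(RT)] = (A_P/A_Q)·exp[(E_Q−E_P)/(RT)].
(E_Q−E_P)/(RT) = (99.7−32.9)×10³/(8.314×683) = 66800/5678 = 11.76.
k_P/k_Q = (4.15×10^6/1.56×10^10)·exp(11.76) = 2.660×10^-4 × 1.285×10^5 = 34.2.
Since E_P < E_Q, lowering the temperature improves selectivity toward P.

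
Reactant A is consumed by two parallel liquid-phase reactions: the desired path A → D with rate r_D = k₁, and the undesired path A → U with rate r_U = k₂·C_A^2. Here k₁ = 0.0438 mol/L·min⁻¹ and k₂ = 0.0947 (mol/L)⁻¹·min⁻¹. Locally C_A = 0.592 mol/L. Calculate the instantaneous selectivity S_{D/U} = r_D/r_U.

1.32

S_{D/U} = r_D/r_U = (k₁)/(k₂·C_A^2) = (k₁/k₂)·C_A^-2.
= (0.0438) / (0.0947×0.5920^2) = 0.04380/0.03319 = 1.32.
The undesired path is higher order in A, so low C_A (CSTR or dilute feed) favours D.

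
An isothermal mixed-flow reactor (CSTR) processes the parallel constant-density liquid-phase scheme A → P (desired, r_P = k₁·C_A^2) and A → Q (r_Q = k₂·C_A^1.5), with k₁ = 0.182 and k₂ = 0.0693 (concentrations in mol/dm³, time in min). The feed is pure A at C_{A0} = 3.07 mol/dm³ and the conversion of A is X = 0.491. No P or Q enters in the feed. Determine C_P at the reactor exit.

1.16 mol/dm³

Exit C_A = C_{A0}(1−X) = 3.07×0.509 = 1.563 mol/dm³.
A CSTR operates uniformly at the exit composition, giving r_P = 0.4444 and r_Q = 0.1354 (each k·C_A^n at C_A = 1.563).
Fraction of consumed A going to P: r_P/(r_P+r_Q) = 0.7665.
C_P = 0.7665·C_{A0}·X = 0.7665×3.07×0.491 = 1.16 mol/dm³.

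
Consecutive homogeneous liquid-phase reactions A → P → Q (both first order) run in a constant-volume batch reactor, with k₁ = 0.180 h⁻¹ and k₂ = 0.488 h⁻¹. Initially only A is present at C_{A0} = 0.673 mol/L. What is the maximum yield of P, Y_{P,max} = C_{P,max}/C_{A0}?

0.206

For a first-order series the maximum intermediate yield is C_{P,max}/C_{A0} = (k₁/k₂)^[k₂/(k₂−k₁)].
= (0.180/0.488)^(0.488/(0.488−0.180)) = (0.3689)^(1.584) = 0.2059.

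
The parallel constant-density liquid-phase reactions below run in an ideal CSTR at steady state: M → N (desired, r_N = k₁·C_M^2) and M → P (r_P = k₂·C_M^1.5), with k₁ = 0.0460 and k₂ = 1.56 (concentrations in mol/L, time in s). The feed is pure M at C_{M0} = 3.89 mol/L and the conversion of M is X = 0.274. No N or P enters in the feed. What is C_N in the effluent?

Exit C_M = C_{M0}(1−X) = 3.89×0.726 = 2.824 mol/L.
In a CSTR the entire volume is at exit conditions, so r_N = 0.0460×2.824^2 = 0.3669 and r_P = 1.56×2.824^1.5 = 7.404.
Fraction of consumed M going to N: r_N/(r_N+r_P) = 0.04721.
C_N = 0.04721·C_{M0}·X = 0.04721×3.89×0.274 = 0.0503 mol/L.

0.0503 mol/L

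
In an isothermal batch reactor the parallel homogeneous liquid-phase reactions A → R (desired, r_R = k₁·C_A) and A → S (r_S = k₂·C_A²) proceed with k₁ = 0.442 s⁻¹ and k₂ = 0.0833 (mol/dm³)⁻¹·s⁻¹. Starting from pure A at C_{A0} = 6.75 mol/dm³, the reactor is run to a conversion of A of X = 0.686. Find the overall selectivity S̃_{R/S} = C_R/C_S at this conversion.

C_A = C_{A0}(1−X) = 2.119 mol/dm³.
Along a PFR/batch, dC_R/dC_A = −r_R/(r_R+r_S) = −k₁/(k₁+k₂·C_A).
Integrating from C_{A0} to C_A: C_R = (0.442/0.0833)·ln[(0.442+0.0833·6.75)/(0.442+0.0833·2.12)] = 5.306·ln(1.004/0.6186) = 2.572 mol/dm³.
C_S = (C_{A0}−C_A)−C_R = 2.059 mol/dm³; S̃_{R/S} = 2.572/2.059 = 1.25.

1.25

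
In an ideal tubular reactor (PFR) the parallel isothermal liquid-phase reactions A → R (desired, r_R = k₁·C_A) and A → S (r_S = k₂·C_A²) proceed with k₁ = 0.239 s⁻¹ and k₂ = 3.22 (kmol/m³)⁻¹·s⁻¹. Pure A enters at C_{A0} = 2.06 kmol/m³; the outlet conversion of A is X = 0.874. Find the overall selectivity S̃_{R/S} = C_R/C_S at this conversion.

C_A = C_{A0}(1−X) = 0.2596 kmol/m³.
Along a PFR/batch, dC_R/dC_A = −r_R/(r_R+r_S) = −k₁/(k₁+k₂·C_A).
Integrating from C_{A0} to C_A: C_R = (0.239/3.22)·ln[(0.239+3.22·2.06)/(0.239+3.22·0.260)] = 0.07422·ln(6.872/1.075) = 0.1377 kmol/m³.
C_S = (C_{A0}−C_A)−C_R = 1.663 kmol/m³; S̃_{R/S} = 0.1377/1.663 = 0.0828.

0.0828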